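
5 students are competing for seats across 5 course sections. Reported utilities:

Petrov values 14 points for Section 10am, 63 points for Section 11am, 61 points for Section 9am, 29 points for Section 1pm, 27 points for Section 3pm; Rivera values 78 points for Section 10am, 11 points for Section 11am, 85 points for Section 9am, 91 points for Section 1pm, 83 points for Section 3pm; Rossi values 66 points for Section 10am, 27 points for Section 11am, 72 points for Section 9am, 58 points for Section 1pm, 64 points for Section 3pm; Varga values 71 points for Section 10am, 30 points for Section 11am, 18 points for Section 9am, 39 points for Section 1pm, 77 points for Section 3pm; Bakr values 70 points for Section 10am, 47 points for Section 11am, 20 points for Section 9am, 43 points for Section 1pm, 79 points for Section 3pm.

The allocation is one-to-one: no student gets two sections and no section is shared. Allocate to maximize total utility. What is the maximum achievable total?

Optimal: Petrov→Section 11am (63 points), Rivera→Section 1pm (91 points), Rossi→Section 9am (72 points), Varga→Section 10am (71 points), Bakr→Section 3pm (79 points) — total 63+91+72+71+79 = 376 points.
Column-greedy (each section in turn goes to its best remaining student) gives 333 points, worse by 43.
Swapping Petrov↔Bakr (Petrov→Section 3pm 27 points, Bakr→Section 11am 47 points) loses 68.

Max total: 376 points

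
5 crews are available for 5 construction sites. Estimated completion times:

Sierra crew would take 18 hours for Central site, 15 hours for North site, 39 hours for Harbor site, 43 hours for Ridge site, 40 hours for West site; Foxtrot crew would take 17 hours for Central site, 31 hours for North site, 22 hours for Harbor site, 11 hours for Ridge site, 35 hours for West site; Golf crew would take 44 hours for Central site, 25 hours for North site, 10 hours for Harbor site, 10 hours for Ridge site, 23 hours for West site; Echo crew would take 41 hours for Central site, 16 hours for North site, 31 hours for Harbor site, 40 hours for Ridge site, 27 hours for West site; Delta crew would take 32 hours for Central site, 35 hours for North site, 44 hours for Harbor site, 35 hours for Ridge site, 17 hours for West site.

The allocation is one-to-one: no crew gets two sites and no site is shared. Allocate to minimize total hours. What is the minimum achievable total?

Min total: 72 hours

This is a one-to-one assignment (minimum-cost bipartite matching).
Optimal: Sierra crew→Central site (18 hours), Foxtrot crew→Ridge site (11 hours), Golf crew→Harbor site (10 hours), Echo crew→North site (16 hours), Delta crew→West site (17 hours) — total 18+11+10+16+17 = 72 hours.
Min-entry greedy (repeatedly take the single cheapest remaining cell) gives 94 hours, worse by 22.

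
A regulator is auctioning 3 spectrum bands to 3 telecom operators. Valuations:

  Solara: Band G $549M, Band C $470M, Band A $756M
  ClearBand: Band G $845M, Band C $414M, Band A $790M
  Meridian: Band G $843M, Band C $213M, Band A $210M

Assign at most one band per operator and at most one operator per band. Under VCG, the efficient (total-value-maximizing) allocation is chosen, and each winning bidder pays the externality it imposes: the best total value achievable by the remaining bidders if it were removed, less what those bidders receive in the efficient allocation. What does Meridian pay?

Meridian pays $341M.

Efficient allocation: Solara→Band C ($470M), ClearBand→Band A ($790M), Meridian→Band G ($843M); total welfare W = $2103M.
Meridian receives Band G at value $843M, so the others get W − 843 = $1260M.
Without Meridian: best allocation of the remaining 2 bidders over all 3 bands is Solara→Band A ($756M), ClearBand→Band G ($845M), total $1601M.
VCG payment = (others' best without Meridian) − (others' welfare with Meridian) = 1601 − 1260 = $341M.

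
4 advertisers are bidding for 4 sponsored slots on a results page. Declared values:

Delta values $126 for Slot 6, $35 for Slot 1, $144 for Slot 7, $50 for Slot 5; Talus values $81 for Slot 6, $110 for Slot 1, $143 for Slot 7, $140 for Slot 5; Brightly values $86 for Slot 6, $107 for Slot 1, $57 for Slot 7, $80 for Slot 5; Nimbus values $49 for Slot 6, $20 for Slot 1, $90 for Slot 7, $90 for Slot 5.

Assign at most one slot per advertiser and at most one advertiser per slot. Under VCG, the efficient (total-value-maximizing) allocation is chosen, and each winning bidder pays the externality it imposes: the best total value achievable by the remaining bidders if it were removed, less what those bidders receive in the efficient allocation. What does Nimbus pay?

Nimbus pays $15.

Efficient allocation: Delta→Slot 6 ($126), Talus→Slot 7 ($143), Brightly→Slot 1 ($107), Nimbus→Slot 5 ($90); total welfare W = $466.
Nimbus receives Slot 5 at value $90, so the others get W − 90 = $376.
Without Nimbus: best allocation of the remaining 3 bidders over all 4 slots is Delta→Slot 7 ($144), Talus→Slot 5 ($140), Brightly→Slot 1 ($107), total $391.
VCG payment = (others' best without Nimbus) − (others' welfare with Nimbus) = 391 − 376 = $15.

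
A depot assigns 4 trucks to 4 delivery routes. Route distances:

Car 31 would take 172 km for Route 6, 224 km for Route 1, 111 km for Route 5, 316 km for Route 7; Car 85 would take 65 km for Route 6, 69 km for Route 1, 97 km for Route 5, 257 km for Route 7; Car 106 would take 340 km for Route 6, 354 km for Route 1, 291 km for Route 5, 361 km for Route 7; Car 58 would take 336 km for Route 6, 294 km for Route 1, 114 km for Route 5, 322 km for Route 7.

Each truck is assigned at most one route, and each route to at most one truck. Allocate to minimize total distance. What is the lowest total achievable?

Min total: 716 km

Optimal: Car 31→Route 6 (172 km), Car 85→Route 1 (69 km), Car 106→Route 7 (361 km), Car 58→Route 5 (114 km) — total 172+69+361+114 = 716 km.
Column-greedy (each route in turn goes to its cheapest remaining truck) gives 764 km, worse by 48.
Checked against all permutations: 716 km is optimal.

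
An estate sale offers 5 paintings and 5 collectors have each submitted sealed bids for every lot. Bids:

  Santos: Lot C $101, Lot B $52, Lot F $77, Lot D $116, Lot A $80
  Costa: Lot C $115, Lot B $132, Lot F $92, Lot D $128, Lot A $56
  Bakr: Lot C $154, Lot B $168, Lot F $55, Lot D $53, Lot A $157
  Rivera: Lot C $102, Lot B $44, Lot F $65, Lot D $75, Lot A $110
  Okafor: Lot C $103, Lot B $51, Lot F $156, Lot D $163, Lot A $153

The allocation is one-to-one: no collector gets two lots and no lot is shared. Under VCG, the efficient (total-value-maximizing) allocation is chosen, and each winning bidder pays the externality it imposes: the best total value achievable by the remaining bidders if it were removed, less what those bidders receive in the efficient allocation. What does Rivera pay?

Rivera pays $3.

Efficient allocation: Santos→Lot D ($116), Costa→Lot B ($132), Bakr→Lot C ($154), Rivera→Lot A ($110), Okafor→Lot F ($156); total welfare W = $668.
Rivera receives Lot A at value $110, so the others get W − 110 = $558.
Without Rivera: best allocation of the remaining 4 bidders over all 5 lots is Santos→Lot D ($116), Costa→Lot B ($132), Bakr→Lot A ($157), Okafor→Lot F ($156), total $561.
VCG payment = (others' best without Rivera) − (others' welfare with Rivera) = 561 − 558 = $3.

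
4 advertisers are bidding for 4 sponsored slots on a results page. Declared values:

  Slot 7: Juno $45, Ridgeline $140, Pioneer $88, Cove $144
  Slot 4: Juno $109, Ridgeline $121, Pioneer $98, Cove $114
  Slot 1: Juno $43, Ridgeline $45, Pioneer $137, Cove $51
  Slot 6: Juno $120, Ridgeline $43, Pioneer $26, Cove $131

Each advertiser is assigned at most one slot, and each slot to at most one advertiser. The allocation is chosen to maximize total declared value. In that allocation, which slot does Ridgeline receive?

Optimal: Juno→Slot 6 ($120), Ridgeline→Slot 4 ($121), Pioneer→Slot 1 ($137), Cove→Slot 7 ($144) — total 120+121+137+144 = $522.
Row-greedy (each advertiser in turn takes its best remaining slot) gives $511, worse by 11.
Next-best assignment: Juno→Slot 4, Ridgeline→Slot 7, Pioneer→Slot 1, Cove→Slot 6 = $517.
Ridgeline's own top slot is Slot 7 ($140), but forcing Ridgeline→Slot 7 and reassigning the rest optimally gives only $517 — worse by 5.

Ridgeline receives Slot 4.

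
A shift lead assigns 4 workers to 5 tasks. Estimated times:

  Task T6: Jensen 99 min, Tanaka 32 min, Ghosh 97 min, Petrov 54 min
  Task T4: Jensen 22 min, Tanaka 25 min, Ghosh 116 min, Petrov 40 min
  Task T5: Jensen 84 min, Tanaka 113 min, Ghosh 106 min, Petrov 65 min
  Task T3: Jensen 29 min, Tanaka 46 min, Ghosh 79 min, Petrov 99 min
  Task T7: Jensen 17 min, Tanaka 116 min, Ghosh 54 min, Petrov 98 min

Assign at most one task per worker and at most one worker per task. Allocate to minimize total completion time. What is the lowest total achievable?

Optimal: Jensen→Task T3 (29 min), Tanaka→Task T6 (32 min), Ghosh→Task T7 (54 min), Petrov→Task T4 (40 min) — total 29+32+54+40 = 155 min.
Column-greedy (each task in turn goes to its cheapest remaining worker) gives 198 min, worse by 43.
Next-best assignment: Jensen→Task T3, Tanaka→Task T4, Ghosh→Task T7, Petrov→Task T6 = 162 min.

Minimum total: 155 min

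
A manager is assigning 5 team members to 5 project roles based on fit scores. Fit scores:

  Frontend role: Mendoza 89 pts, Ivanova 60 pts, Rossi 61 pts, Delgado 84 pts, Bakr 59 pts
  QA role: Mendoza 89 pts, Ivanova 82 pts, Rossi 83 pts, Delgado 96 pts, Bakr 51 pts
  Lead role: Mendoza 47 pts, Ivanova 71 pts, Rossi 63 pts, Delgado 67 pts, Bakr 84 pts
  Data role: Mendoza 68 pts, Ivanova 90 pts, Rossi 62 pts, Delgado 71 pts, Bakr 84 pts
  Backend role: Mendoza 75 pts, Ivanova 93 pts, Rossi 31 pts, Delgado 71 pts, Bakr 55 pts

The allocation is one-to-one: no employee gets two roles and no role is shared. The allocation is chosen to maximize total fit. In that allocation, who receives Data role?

This is the linear assignment problem.
Optimal: Mendoza→Frontend role (89 pts), Ivanova→Backend role (93 pts), Rossi→Lead role (63 pts), Delgado→QA role (96 pts), Bakr→Data role (84 pts) — total 89+93+63+96+84 = 425 pts.
Next-best assignment: Mendoza→Frontend role, Ivanova→Backend role, Rossi→Data role, Delgado→QA role, Bakr→Lead role = 424 pts.
Checked against all permutations: 425 pts is optimal.
Bakr's own top role is Lead role (84 pts), but forcing Bakr→Lead role and reassigning the rest optimally gives only 424 pts — worse by 1.

Bakr receives Data role.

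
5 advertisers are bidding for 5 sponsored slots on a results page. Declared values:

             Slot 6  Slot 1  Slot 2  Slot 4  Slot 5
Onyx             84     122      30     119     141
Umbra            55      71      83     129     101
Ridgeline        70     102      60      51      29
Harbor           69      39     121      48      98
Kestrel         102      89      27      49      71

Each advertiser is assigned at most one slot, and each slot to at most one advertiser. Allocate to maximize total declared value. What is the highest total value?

Max total: $595

Optimal: Onyx→Slot 5 ($141), Umbra→Slot 4 ($129), Ridgeline→Slot 1 ($102), Harbor→Slot 2 ($121), Kestrel→Slot 6 ($102) — total 141+129+102+121+102 = $595.
Column-greedy (each slot in turn goes to its best remaining advertiser) gives $503, worse by 92.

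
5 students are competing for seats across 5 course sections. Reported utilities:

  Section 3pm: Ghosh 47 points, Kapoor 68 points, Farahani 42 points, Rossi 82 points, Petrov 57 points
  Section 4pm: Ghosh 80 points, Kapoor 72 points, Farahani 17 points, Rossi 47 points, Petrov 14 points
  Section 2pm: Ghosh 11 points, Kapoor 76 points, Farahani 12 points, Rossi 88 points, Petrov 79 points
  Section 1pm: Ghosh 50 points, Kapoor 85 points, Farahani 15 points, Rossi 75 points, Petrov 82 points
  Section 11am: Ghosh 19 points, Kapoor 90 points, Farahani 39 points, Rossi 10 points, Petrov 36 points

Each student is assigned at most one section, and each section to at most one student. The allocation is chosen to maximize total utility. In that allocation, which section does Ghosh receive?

Ghosh receives Section 4pm.

Treat this as an assignment problem: match each student to one section.
Optimal: Ghosh→Section 4pm (80 points), Kapoor→Section 11am (90 points), Farahani→Section 3pm (42 points), Rossi→Section 2pm (88 points), Petrov→Section 1pm (82 points) — total 80+90+42+88+82 = 382 points.
Column-greedy (each section in turn goes to its best remaining student) gives 365 points, worse by 17.
Swapping Farahani↔Kapoor (Farahani→Section 11am 39 points, Kapoor→Section 3pm 68 points) loses 25.
Checked against all permutations: 382 points is optimal.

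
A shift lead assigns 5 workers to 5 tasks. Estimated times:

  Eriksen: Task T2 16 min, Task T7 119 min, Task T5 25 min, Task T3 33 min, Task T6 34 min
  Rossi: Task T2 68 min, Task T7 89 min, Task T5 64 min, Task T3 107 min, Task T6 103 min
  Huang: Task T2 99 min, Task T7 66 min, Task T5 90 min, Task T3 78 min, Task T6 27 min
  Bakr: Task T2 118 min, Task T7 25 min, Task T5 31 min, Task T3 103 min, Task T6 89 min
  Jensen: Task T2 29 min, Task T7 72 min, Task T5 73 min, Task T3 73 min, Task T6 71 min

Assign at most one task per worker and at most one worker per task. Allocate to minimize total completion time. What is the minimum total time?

Optimal: Eriksen→Task T3 (33 min), Rossi→Task T5 (64 min), Huang→Task T6 (27 min), Bakr→Task T7 (25 min), Jensen→Task T2 (29 min) — total 33+64+27+25+29 = 178 min.
Row-greedy (each worker in turn takes its cheapest remaining task) gives 205 min, worse by 27.
Next-best assignment: Eriksen→Task T2, Rossi→Task T5, Huang→Task T6, Bakr→Task T7, Jensen→Task T3 = 205 min.

Min total: 178 min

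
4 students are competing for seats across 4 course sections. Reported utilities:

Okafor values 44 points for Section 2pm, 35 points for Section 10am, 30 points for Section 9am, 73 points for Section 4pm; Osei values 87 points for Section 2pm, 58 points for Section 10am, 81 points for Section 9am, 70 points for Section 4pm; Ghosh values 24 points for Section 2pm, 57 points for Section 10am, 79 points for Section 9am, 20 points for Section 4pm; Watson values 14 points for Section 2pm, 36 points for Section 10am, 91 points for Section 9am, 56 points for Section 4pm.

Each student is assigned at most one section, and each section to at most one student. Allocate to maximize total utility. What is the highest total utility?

Max total: 308 points

This is the linear assignment problem.
Optimal: Okafor→Section 4pm (73 points), Osei→Section 2pm (87 points), Ghosh→Section 10am (57 points), Watson→Section 9am (91 points) — total 73+87+57+91 = 308 points.
Row-greedy (each student in turn takes its best remaining section) gives 275 points, worse by 33.
Next-best assignment: Okafor→Section 4pm, Osei→Section 2pm, Ghosh→Section 9am, Watson→Section 10am = 275 points.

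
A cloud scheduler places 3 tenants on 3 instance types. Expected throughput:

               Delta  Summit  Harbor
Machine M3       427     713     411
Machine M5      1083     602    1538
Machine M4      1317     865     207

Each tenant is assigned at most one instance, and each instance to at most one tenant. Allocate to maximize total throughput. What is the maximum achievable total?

Maximum total: 3568 ops/s

This is the linear assignment problem.
Optimal: Delta→Machine M4 (1317 ops/s), Summit→Machine M3 (713 ops/s), Harbor→Machine M5 (1538 ops/s) — total 1317+713+1538 = 3568 ops/s.
Next-best assignment: Delta→Machine M3, Summit→Machine M4, Harbor→Machine M5 = 2830 ops/s.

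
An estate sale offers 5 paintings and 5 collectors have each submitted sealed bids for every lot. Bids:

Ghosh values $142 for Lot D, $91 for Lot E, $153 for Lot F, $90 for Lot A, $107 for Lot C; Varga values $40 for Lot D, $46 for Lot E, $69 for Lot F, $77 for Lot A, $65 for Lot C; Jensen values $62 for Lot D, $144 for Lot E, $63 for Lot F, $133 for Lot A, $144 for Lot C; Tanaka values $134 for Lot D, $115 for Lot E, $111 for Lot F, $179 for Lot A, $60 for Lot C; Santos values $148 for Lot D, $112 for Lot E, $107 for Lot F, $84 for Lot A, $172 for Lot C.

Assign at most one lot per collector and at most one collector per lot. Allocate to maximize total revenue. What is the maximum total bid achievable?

Optimal: Ghosh→Lot D ($142), Varga→Lot F ($69), Jensen→Lot E ($144), Tanaka→Lot A ($179), Santos→Lot C ($172) — total 142+69+144+179+172 = $706.
Max-entry greedy (repeatedly take the single best remaining cell) gives $688, worse by 18.
Swapping Ghosh↔Tanaka (Ghosh→Lot A $90, Tanaka→Lot D $134) loses 97.

Max total: $706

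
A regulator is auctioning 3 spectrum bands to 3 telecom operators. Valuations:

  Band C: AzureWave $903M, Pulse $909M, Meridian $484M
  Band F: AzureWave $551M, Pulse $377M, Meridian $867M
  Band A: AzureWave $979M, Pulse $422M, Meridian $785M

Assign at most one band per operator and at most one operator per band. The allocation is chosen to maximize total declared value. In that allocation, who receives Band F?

Meridian receives Band F.

This is the linear assignment problem.
Optimal: AzureWave→Band A ($979M), Pulse→Band C ($909M), Meridian→Band F ($867M) — total 979+909+867 = $2755M.
Next-best assignment: AzureWave→Band F, Pulse→Band C, Meridian→Band A = $2245M.
Checked against all permutations: $2755M is optimal.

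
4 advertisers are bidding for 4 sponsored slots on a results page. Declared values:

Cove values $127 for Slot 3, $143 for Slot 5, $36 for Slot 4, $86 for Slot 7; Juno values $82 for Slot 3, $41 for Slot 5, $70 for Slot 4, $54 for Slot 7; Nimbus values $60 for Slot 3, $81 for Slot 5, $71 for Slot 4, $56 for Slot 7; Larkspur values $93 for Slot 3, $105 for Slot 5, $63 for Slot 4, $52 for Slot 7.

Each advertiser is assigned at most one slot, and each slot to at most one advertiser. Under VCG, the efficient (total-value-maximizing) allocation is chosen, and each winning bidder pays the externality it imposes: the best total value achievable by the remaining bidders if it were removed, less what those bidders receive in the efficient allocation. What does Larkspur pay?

Larkspur pays $27.

Efficient allocation: Cove→Slot 5 ($143), Juno→Slot 4 ($70), Nimbus→Slot 7 ($56), Larkspur→Slot 3 ($93); total welfare W = $362.
Larkspur receives Slot 3 at value $93, so the others get W − 93 = $269.
Without Larkspur: best allocation of the remaining 3 bidders over all 4 slots is Cove→Slot 5 ($143), Juno→Slot 3 ($82), Nimbus→Slot 4 ($71), total $296.
VCG payment = (others' best without Larkspur) − (others' welfare with Larkspur) = 296 − 269 = $27.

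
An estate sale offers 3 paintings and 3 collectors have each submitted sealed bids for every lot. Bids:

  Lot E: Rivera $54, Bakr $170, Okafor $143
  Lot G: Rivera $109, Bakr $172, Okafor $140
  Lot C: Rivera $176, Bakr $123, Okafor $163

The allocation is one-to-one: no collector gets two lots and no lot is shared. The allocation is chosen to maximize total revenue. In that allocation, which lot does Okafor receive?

Okafor receives Lot E.

Optimal: Rivera→Lot C ($176), Bakr→Lot G ($172), Okafor→Lot E ($143) — total 176+172+143 = $491.
Column-greedy (each lot in turn goes to its best remaining collector) gives $486, worse by 5.
Next-best assignment: Rivera→Lot C, Bakr→Lot E, Okafor→Lot G = $486.
Okafor's own top lot is Lot C ($163), but forcing Okafor→Lot C and reassigning the rest optimally gives only $442 — worse by 49.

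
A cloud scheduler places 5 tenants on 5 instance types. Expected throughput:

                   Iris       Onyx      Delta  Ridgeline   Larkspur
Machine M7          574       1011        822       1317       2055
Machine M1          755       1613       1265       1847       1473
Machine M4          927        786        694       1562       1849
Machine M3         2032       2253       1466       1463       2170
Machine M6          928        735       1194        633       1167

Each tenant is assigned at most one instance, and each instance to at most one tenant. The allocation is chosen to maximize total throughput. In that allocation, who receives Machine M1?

Optimal: Iris→Machine M3 (2032 ops/s), Onyx→Machine M1 (1613 ops/s), Delta→Machine M6 (1194 ops/s), Ridgeline→Machine M4 (1562 ops/s), Larkspur→Machine M7 (2055 ops/s) — total 2032+1613+1194+1562+2055 = 8456 ops/s.
Max-entry greedy (repeatedly take the single best remaining cell) gives 8276 ops/s, worse by 180.
Next-best assignment: Iris→Machine M4, Onyx→Machine M3, Delta→Machine M6, Ridgeline→Machine M1, Larkspur→Machine M7 = 8276 ops/s.
No other one-to-one assignment exceeds 8456 ops/s.
Onyx's own top instance is Machine M3 (2253 ops/s), but forcing Onyx→Machine M3 and reassigning the rest optimally gives only 8276 ops/s — worse by 180.

Onyx receives Machine M1.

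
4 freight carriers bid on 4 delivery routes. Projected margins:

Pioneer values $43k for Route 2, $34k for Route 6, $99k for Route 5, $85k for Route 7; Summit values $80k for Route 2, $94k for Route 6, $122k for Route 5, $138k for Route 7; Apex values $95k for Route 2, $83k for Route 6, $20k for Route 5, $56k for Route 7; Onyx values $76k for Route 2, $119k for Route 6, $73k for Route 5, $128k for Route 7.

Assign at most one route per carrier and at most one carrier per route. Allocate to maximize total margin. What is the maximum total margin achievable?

Optimal: Pioneer→Route 5 ($99k), Summit→Route 7 ($138k), Apex→Route 2 ($95k), Onyx→Route 6 ($119k) — total 99+138+95+119 = $451k.
Column-greedy (each route in turn goes to its best remaining carrier) gives $421k, worse by 30.
Swapping Summit↔Apex (Summit→Route 2 $80k, Apex→Route 7 $56k) loses 97.

Max total: $451k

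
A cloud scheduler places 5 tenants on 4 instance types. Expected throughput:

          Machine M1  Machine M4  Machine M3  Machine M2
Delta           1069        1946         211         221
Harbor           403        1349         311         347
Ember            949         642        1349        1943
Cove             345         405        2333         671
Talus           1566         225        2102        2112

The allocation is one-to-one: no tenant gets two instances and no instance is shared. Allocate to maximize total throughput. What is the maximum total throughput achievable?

Optimal: Talus→Machine M1 (1566 ops/s), Delta→Machine M4 (1946 ops/s), Cove→Machine M3 (2333 ops/s), Ember→Machine M2 (1943 ops/s) — total 1566+1946+2333+1943 = 7788 ops/s.
Max-entry greedy (repeatedly take the single best remaining cell) gives 7340 ops/s, worse by 448.
Swapping Cove↔Talus (Cove→Machine M1 345 ops/s, Talus→Machine M3 2102 ops/s) loses 1452.
No other one-to-one assignment exceeds 7788 ops/s.

Maximum total: 7788 ops/s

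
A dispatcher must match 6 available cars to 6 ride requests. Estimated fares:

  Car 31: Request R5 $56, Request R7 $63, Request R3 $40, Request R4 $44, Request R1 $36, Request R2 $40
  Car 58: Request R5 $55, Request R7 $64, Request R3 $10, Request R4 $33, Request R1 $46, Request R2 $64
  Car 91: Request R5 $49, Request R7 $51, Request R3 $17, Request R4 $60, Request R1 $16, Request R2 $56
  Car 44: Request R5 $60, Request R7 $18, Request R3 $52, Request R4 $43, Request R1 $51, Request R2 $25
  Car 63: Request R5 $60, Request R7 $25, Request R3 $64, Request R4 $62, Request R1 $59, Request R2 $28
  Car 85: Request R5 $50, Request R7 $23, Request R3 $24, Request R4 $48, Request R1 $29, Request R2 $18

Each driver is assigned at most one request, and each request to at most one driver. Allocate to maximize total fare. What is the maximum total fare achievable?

Maximum total: $352

This is the linear assignment problem.
Optimal: Car 31→Request R7 ($63), Car 58→Request R2 ($64), Car 91→Request R4 ($60), Car 44→Request R1 ($51), Car 63→Request R3 ($64), Car 85→Request R5 ($50) — total 63+64+60+51+64+50 = $352.
Max-entry greedy (repeatedly take the single best remaining cell) gives $317, worse by 35.
Swapping Car 91↔Car 85 (Car 91→Request R5 $49, Car 85→Request R4 $48) loses 13.
Every other assignment is strictly worse.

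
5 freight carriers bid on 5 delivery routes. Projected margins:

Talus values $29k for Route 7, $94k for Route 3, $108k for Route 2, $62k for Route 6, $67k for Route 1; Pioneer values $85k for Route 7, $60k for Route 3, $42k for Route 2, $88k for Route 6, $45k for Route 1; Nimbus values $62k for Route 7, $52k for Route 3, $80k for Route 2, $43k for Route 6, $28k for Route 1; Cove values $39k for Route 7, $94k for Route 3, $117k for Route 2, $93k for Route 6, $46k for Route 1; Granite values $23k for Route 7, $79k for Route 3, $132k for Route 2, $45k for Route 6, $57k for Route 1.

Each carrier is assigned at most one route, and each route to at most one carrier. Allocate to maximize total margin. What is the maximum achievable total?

Max total: $443k

Optimal: Talus→Route 1 ($67k), Pioneer→Route 6 ($88k), Nimbus→Route 7 ($62k), Cove→Route 3 ($94k), Granite→Route 2 ($132k) — total 67+88+62+94+132 = $443k.
Max-entry greedy (repeatedly take the single best remaining cell) gives $432k, worse by 11.
Checked against all permutations: $443k is optimal.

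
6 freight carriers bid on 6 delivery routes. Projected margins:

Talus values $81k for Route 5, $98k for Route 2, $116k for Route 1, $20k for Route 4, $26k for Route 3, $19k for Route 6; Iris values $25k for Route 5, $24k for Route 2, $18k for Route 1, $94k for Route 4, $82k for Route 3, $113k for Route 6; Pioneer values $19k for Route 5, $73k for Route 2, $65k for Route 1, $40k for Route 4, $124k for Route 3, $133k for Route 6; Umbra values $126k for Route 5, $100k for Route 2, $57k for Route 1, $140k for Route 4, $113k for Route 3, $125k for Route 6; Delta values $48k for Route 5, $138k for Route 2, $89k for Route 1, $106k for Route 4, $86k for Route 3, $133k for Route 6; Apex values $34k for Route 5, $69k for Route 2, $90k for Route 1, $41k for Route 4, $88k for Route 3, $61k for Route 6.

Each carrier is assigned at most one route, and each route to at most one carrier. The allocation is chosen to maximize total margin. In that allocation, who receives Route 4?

Iris receives Route 4.

This is the linear assignment problem.
Optimal: Talus→Route 1 ($116k), Iris→Route 4 ($94k), Pioneer→Route 6 ($133k), Umbra→Route 5 ($126k), Delta→Route 2 ($138k), Apex→Route 3 ($88k) — total 116+94+133+126+138+88 = $695k.
Max-entry greedy (repeatedly take the single best remaining cell) gives $640k, worse by 55.
Iris's own top route is Route 6 ($113k), but forcing Iris→Route 6 and reassigning the rest optimally gives only $686k — worse by 9.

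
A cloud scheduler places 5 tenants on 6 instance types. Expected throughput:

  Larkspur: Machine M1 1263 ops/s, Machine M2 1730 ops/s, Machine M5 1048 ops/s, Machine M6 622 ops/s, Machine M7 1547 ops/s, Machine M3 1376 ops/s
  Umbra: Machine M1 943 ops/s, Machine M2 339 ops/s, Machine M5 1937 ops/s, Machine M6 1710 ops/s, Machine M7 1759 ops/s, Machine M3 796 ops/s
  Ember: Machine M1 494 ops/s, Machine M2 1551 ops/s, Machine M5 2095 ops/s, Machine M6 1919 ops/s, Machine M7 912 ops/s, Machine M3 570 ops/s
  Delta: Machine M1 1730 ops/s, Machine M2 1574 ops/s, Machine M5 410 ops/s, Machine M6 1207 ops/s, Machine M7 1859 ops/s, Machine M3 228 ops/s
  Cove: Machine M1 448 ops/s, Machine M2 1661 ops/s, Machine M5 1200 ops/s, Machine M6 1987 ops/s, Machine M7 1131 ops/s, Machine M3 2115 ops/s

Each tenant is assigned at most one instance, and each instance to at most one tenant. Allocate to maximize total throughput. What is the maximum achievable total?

Treat this as an assignment problem: match each tenant to one instance.
Optimal: Larkspur→Machine M2 (1730 ops/s), Umbra→Machine M5 (1937 ops/s), Ember→Machine M6 (1919 ops/s), Delta→Machine M7 (1859 ops/s), Cove→Machine M3 (2115 ops/s) — total 1730+1937+1919+1859+2115 = 9560 ops/s.
Max-entry greedy (repeatedly take the single best remaining cell) gives 9509 ops/s, worse by 51.
Next-best assignment: Larkspur→Machine M2, Umbra→Machine M6, Ember→Machine M5, Delta→Machine M7, Cove→Machine M3 = 9509 ops/s.
No other one-to-one assignment exceeds 9560 ops/s.

Maximum total: 9560 ops/s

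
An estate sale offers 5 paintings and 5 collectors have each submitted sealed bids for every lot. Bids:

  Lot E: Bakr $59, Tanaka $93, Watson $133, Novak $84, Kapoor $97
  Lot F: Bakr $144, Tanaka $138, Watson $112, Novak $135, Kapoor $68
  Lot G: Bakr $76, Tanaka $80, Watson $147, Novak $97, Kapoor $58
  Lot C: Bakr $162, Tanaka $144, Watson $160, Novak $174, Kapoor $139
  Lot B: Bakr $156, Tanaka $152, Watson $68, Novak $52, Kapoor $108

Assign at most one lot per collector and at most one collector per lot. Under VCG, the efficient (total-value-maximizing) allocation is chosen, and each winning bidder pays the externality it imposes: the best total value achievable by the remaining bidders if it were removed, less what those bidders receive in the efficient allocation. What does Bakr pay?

Efficient allocation: Bakr→Lot F ($144), Tanaka→Lot B ($152), Watson→Lot G ($147), Novak→Lot C ($174), Kapoor→Lot E ($97); total welfare W = $714.
Bakr receives Lot F at value $144, so the others get W − 144 = $570.
Without Bakr: best allocation of the remaining 4 bidders over all 5 lots is Tanaka→Lot B ($152), Watson→Lot G ($147), Novak→Lot F ($135), Kapoor→Lot C ($139), total $573.
VCG payment = (others' best without Bakr) − (others' welfare with Bakr) = 573 − 570 = $3.

Bakr pays $3.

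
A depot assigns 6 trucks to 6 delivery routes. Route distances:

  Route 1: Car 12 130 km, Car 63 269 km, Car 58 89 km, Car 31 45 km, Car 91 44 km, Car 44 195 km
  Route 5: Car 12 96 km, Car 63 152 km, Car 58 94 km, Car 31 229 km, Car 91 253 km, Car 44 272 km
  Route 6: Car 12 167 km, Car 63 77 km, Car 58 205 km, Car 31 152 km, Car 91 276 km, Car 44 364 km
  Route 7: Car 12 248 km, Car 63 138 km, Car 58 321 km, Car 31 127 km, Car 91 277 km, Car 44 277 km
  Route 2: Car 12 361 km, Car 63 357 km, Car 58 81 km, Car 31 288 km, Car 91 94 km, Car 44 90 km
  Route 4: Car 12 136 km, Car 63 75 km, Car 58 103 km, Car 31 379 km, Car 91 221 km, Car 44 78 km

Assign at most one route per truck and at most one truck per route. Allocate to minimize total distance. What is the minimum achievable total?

Minimum total: 503 km

This is a one-to-one assignment (minimum-cost bipartite matching).
Optimal: Car 12→Route 5 (96 km), Car 63→Route 6 (77 km), Car 58→Route 2 (81 km), Car 31→Route 7 (127 km), Car 91→Route 1 (44 km), Car 44→Route 4 (78 km) — total 96+77+81+127+44+78 = 503 km.
Min-entry greedy (repeatedly take the single cheapest remaining cell) gives 787 km, worse by 284.
Next-best assignment: Car 12→Route 5, Car 63→Route 6, Car 58→Route 4, Car 31→Route 7, Car 91→Route 1, Car 44→Route 2 = 537 km.
Swapping Car 31↔Car 58 (Car 31→Route 2 288 km, Car 58→Route 7 321 km) adds 401.
No other one-to-one assignment undercuts 503 km.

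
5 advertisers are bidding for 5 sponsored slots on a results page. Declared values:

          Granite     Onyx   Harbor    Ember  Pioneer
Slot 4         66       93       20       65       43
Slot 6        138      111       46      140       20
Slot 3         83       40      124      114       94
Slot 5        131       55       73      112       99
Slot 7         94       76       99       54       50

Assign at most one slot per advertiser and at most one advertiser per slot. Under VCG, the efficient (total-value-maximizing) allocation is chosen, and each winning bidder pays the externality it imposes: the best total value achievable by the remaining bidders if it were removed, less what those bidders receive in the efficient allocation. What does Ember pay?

Efficient allocation: Granite→Slot 5 ($131), Onyx→Slot 4 ($93), Harbor→Slot 7 ($99), Ember→Slot 6 ($140), Pioneer→Slot 3 ($94); total welfare W = $557.
Ember receives Slot 6 at value $140, so the others get W − 140 = $417.
Without Ember: best allocation of the remaining 4 bidders over all 5 slots is Granite→Slot 6 ($138), Onyx→Slot 4 ($93), Harbor→Slot 3 ($124), Pioneer→Slot 5 ($99), total $454.
VCG payment = (others' best without Ember) − (others' welfare with Ember) = 454 − 417 = $37.

Ember pays $37.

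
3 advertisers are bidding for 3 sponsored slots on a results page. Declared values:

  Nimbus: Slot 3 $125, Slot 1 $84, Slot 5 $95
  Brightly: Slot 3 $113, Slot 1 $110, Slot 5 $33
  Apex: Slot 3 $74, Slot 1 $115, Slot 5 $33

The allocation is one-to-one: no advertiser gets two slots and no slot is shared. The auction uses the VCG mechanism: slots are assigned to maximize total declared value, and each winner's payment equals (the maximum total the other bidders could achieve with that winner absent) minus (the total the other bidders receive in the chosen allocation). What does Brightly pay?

Brightly pays $30.

Efficient allocation: Nimbus→Slot 5 ($95), Brightly→Slot 3 ($113), Apex→Slot 1 ($115); total welfare W = $323.
Brightly receives Slot 3 at value $113, so the others get W − 113 = $210.
Without Brightly: best allocation of the remaining 2 bidders over all 3 slots is Nimbus→Slot 3 ($125), Apex→Slot 1 ($115), total $240.
VCG payment = (others' best without Brightly) − (others' welfare with Brightly) = 240 − 210 = $30.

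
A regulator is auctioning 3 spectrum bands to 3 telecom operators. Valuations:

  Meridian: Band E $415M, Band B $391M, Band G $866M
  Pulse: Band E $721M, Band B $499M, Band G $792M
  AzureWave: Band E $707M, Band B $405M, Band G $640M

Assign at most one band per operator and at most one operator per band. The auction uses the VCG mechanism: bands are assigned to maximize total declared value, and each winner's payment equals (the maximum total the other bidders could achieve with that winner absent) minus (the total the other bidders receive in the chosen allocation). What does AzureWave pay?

AzureWave pays $222M.

Efficient allocation: Meridian→Band G ($866M), Pulse→Band B ($499M), AzureWave→Band E ($707M); total welfare W = $2072M.
AzureWave receives Band E at value $707M, so the others get W − 707 = $1365M.
Without AzureWave: best allocation of the remaining 2 bidders over all 3 bands is Meridian→Band G ($866M), Pulse→Band E ($721M), total $1587M.
VCG payment = (others' best without AzureWave) − (others' welfare with AzureWave) = 1587 − 1365 = $222M.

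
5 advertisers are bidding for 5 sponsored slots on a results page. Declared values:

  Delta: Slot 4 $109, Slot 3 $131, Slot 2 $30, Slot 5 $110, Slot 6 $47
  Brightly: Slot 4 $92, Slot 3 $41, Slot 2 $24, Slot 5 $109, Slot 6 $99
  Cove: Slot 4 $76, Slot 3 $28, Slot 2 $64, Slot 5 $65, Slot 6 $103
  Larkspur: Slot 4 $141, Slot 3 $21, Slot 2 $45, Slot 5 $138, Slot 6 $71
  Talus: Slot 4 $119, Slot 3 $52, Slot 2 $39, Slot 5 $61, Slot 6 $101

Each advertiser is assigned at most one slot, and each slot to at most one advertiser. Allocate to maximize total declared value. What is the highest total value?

Optimal: Delta→Slot 3 ($131), Brightly→Slot 6 ($99), Cove→Slot 2 ($64), Larkspur→Slot 5 ($138), Talus→Slot 4 ($119) — total 131+99+64+138+119 = $551.
Row-greedy (each advertiser in turn takes its best remaining slot) gives $523, worse by 28.
Next-best assignment: Delta→Slot 3, Brightly→Slot 5, Cove→Slot 2, Larkspur→Slot 4, Talus→Slot 6 = $546.

Max total: $551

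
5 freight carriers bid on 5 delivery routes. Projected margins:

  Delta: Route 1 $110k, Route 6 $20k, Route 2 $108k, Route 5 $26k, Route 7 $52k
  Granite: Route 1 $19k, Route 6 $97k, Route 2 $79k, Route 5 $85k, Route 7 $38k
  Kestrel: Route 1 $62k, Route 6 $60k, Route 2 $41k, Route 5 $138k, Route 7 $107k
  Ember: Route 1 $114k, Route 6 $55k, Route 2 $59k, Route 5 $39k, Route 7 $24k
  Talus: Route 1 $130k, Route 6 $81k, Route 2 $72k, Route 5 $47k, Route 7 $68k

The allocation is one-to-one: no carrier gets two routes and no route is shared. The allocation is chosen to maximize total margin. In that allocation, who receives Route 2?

Delta receives Route 2.

This is a one-to-one assignment (maximum-weight bipartite matching).
Optimal: Delta→Route 2 ($108k), Granite→Route 6 ($97k), Kestrel→Route 5 ($138k), Ember→Route 1 ($114k), Talus→Route 7 ($68k) — total 108+97+138+114+68 = $525k.
Row-greedy (each carrier in turn takes its best remaining route) gives $472k, worse by 53.
Next-best assignment: Delta→Route 2, Granite→Route 6, Kestrel→Route 5, Ember→Route 7, Talus→Route 1 = $497k.
Swapping Granite↔Talus (Granite→Route 7 $38k, Talus→Route 6 $81k) loses 46.
No other one-to-one assignment exceeds $525k.
Delta's own top route is Route 1 ($110k), but forcing Delta→Route 1 and reassigning the rest optimally gives only $472k — worse by 53.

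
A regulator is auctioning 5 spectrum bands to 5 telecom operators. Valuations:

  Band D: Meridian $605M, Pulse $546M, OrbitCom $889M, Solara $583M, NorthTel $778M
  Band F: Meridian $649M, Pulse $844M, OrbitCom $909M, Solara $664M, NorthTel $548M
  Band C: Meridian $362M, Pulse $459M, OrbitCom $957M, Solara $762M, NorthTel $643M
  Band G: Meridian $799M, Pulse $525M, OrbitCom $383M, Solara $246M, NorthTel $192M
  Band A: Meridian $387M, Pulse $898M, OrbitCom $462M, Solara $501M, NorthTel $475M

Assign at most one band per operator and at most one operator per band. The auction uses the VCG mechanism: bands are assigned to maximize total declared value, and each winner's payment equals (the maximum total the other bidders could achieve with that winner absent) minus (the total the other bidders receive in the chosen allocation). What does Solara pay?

Efficient allocation: Meridian→Band G ($799M), Pulse→Band A ($898M), OrbitCom→Band F ($909M), Solara→Band C ($762M), NorthTel→Band D ($778M); total welfare W = $4146M.
Solara receives Band C at value $762M, so the others get W − 762 = $3384M.
Without Solara: best allocation of the remaining 4 bidders over all 5 bands is Meridian→Band G ($799M), Pulse→Band A ($898M), OrbitCom→Band C ($957M), NorthTel→Band D ($778M), total $3432M.
VCG payment = (others' best without Solara) − (others' welfare with Solara) = 3432 − 3384 = $48M.

Solara pays $48M.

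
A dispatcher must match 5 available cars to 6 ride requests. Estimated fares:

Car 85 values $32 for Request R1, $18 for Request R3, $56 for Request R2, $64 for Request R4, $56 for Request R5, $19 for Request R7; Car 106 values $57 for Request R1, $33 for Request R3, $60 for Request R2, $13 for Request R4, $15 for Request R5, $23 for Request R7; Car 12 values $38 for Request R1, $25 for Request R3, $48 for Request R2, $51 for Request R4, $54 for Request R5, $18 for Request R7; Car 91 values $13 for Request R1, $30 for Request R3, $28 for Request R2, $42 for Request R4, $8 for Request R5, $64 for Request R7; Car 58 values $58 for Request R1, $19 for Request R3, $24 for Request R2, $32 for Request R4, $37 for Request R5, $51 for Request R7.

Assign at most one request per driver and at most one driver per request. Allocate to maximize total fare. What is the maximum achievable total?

Maximum total: $300

Optimal: Car 85→Request R4 ($64), Car 106→Request R2 ($60), Car 12→Request R5 ($54), Car 91→Request R7 ($64), Car 58→Request R1 ($58) — total 64+60+54+64+58 = $300.
Column-greedy (each request in turn goes to its best remaining driver) gives $206, worse by 94.
Swapping Car 58↔Car 91 (Car 58→Request R7 $51, Car 91→Request R1 $13) loses 58.
Checked against all permutations: $300 is optimal.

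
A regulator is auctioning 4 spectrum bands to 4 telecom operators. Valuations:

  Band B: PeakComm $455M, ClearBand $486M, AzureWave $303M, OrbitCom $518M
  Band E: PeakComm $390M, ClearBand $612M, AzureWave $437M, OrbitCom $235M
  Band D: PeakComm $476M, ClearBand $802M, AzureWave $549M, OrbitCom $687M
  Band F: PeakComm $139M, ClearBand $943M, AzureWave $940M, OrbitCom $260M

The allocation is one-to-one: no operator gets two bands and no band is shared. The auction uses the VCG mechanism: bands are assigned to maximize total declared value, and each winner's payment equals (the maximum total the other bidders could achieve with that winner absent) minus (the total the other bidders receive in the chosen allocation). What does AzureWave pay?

Efficient allocation: PeakComm→Band B ($455M), ClearBand→Band E ($612M), AzureWave→Band F ($940M), OrbitCom→Band D ($687M); total welfare W = $2694M.
AzureWave receives Band F at value $940M, so the others get W − 940 = $1754M.
Without AzureWave: best allocation of the remaining 3 bidders over all 4 bands is PeakComm→Band B ($455M), ClearBand→Band F ($943M), OrbitCom→Band D ($687M), total $2085M.
VCG payment = (others' best without AzureWave) − (others' welfare with AzureWave) = 2085 − 1754 = $331M.

AzureWave pays $331M.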